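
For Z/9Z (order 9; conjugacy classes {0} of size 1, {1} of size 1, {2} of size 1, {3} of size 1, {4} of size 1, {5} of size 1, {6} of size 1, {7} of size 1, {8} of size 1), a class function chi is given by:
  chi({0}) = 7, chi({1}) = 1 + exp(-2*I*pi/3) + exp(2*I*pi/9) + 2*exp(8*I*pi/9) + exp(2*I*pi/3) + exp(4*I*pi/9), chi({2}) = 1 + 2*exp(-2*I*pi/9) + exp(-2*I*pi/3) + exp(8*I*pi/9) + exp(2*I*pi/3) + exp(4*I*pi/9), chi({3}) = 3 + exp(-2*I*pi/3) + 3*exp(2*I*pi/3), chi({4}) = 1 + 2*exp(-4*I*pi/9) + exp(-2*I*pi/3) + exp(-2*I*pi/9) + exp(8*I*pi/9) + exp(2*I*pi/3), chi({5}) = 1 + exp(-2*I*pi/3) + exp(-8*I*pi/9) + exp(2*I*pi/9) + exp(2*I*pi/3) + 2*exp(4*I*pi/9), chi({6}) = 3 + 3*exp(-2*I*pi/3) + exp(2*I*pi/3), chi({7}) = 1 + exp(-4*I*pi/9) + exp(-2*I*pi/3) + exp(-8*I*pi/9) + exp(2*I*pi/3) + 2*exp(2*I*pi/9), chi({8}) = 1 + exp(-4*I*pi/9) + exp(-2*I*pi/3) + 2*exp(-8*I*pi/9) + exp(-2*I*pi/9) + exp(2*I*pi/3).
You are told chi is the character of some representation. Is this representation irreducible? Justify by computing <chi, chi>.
Not irreducible (reducible): <chi, chi> = 9 > 1.

Derivation: <chi, chi> = (1/|G|) sum_C |C| * |chi(C)|^2 = (1/9)[1*|7|^2 + 1*|1 + exp(-2*I*pi/3) + exp(2*I*pi/9) + 2*exp(8*I*pi/9) + exp(2*I*pi/3) + exp(4*I*pi/9)|^2 + 1*|1 + 2*exp(-2*I*pi/9) + exp(-2*I*pi/3) + exp(8*I*pi/9) + exp(2*I*pi/3) + exp(4*I*pi/9)|^2 + 1*|3 + exp(-2*I*pi/3) + 3*exp(2*I*pi/3)|^2 + 1*|1 + 2*exp(-4*I*pi/9) + exp(-2*I*pi/3) + exp(-2*I*pi/9) + exp(8*I*pi/9) + exp(2*I*pi/3)|^2 + 1*|1 + exp(-2*I*pi/3) + exp(-8*I*pi/9) + exp(2*I*pi/9) + exp(2*I*pi/3) + 2*exp(4*I*pi/9)|^2 + 1*|3 + 3*exp(-2*I*pi/3) + exp(2*I*pi/3)|^2 + 1*|1 + exp(-4*I*pi/9) + exp(-2*I*pi/3) + exp(-8*I*pi/9) + exp(2*I*pi/3) + 2*exp(2*I*pi/9)|^2 + 1*|1 + exp(-4*I*pi/9) + exp(-2*I*pi/3) + 2*exp(-8*I*pi/9) + exp(-2*I*pi/9) + exp(2*I*pi/3)|^2]
  = (1/9)[(49) + (9 + 6*exp(-4*I*pi/9) + 5*exp(-2*I*pi/3) + 5*exp(-2*I*pi/9) + 4*exp(-8*I*pi/9) + 4*exp(8*I*pi/9) + 5*exp(2*I*pi/9) + 5*exp(2*I*pi/3) + 6*exp(4*I*pi/9)) + (9 + 5*exp(-4*I*pi/9) + 5*exp(-2*I*pi/3) + 4*exp(-2*I*pi/9) + 6*exp(-8*I*pi/9) + 6*exp(8*I*pi/9) + 4*exp(2*I*pi/9) + 5*exp(2*I*pi/3) + 5*exp(4*I*pi/9)) + (4) + (9 + 5*exp(-2*I*pi/3) + 4*exp(-4*I*pi/9) + 6*exp(-2*I*pi/9) + 5*exp(-8*I*pi/9) + 5*exp(8*I*pi/9) + 6*exp(2*I*pi/9) + 4*exp(4*I*pi/9) + 5*exp(2*I*pi/3)) + (9 + 5*exp(-2*I*pi/3) + 4*exp(-4*I*pi/9) + 6*exp(-2*I*pi/9) + 5*exp(-8*I*pi/9) + 5*exp(8*I*pi/9) + 6*exp(2*I*pi/9) + 4*exp(4*I*pi/9) + 5*exp(2*I*pi/3)) + (4) + (9 + 5*exp(-4*I*pi/9) + 5*exp(-2*I*pi/3) + 4*exp(-2*I*pi/9) + 6*exp(-8*I*pi/9) + 6*exp(8*I*pi/9) + 4*exp(2*I*pi/9) + 5*exp(2*I*pi/3) + 5*exp(4*I*pi/9)) + (9 + 6*exp(-4*I*pi/9) + 5*exp(-2*I*pi/3) + 5*exp(-2*I*pi/9) + 4*exp(-8*I*pi/9) + 4*exp(8*I*pi/9) + 5*exp(2*I*pi/9) + 5*exp(2*I*pi/3) + 6*exp(4*I*pi/9))] = 81/9 = 9.
(Exp terms are combined using exp(i*s)*conj(exp(i*t)) = exp(i*(s-t)), and sums of them are collapsed using the identity that for every m > 1 the m distinct m-th roots of unity sum to 0, e.g. 1 + exp(2*I*pi/3) + exp(-2*I*pi/3) = 0.)
A character is irreducible iff <chi, chi> = 1, so this representation is reducible.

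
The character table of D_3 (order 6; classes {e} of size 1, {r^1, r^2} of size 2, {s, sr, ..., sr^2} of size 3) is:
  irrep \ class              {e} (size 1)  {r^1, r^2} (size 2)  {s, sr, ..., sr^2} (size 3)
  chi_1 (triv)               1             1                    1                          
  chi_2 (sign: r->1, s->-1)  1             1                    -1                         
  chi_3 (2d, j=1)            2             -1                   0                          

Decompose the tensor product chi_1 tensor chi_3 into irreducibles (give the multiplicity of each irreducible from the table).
chi_1 tensor chi_3 = chi_3 (all other irreducibles have multiplicity 0).

The character of a tensor product is the pointwise product (chi_1 * chi_3)(C) = chi_1(C) * chi_3(C):
  {e}: (1)*(2), {r^1, r^2}: (1)*(-1), {s, sr, ..., sr^2}: (1)*(0)
so (chi_1 * chi_3) takes values
  {e} -> 2, {r^1, r^2} -> -1, {s, sr, ..., sr^2} -> 0.
Now take the inner product of this character with each irreducible chi from the table, <chi_1*chi_3, chi> = (1/6) sum_C |C| (chi_1*chi_3)(C) conj(chi(C)):
  <chi_1*chi_3, chi_1> = (1/6)[1*(2)*conj(1) + 2*(-1)*conj(1) + 3*(0)*conj(1)]
      = (1/6)[(2) + (-2) + (0)] = 0/6 = 0
  <chi_1*chi_3, chi_2> = (1/6)[1*(2)*conj(1) + 2*(-1)*conj(1) + 3*(0)*conj(-1)]
      = (1/6)[(2) + (-2) + (0)] = 0/6 = 0
  <chi_1*chi_3, chi_3> = (1/6)[1*(2)*conj(2) + 2*(-1)*conj(-1) + 3*(0)*conj(0)]
      = (1/6)[(4) + (2) + (0)] = 6/6 = 1
Hence the multiplicities are chi_3: 1. Dimension check: dim(chi_1)*dim(chi_3) = 1*2 = 2 and sum (mult * dim) = 1*2 = 2.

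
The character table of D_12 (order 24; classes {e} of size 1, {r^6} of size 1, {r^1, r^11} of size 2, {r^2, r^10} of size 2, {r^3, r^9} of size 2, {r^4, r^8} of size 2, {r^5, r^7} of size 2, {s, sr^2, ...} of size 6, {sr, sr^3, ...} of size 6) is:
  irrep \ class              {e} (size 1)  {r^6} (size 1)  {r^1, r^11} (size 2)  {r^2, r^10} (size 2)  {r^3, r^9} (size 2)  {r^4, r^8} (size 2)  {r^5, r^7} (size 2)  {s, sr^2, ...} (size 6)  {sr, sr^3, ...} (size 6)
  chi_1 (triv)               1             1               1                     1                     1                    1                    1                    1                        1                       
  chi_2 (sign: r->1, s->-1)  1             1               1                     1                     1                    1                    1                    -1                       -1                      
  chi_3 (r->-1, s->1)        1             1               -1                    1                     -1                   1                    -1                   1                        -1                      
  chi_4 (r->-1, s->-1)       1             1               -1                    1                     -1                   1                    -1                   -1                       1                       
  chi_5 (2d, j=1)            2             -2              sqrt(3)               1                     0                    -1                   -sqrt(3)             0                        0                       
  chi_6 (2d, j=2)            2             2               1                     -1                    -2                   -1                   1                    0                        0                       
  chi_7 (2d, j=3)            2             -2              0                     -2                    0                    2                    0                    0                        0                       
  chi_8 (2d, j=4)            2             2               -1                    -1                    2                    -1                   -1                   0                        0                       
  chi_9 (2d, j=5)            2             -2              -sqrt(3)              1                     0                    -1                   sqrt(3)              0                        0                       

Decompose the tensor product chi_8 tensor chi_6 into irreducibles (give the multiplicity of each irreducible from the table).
chi_8 tensor chi_6 = chi_3 + chi_4 + chi_6 (all other irreducibles have multiplicity 0).

Proof sketch: The character of a tensor product is the pointwise product (chi_8 * chi_6)(C) = chi_8(C) * chi_6(C):
  {e}: (2)*(2), {r^6}: (2)*(2), {r^1, r^11}: (-1)*(1), {r^2, r^10}: (-1)*(-1), {r^3, r^9}: (2)*(-2), {r^4, r^8}: (-1)*(-1), {r^5, r^7}: (-1)*(1), {s, sr^2, ...}: (0)*(0), {sr, sr^3, ...}: (0)*(0)
so (chi_8 * chi_6) takes values
  {e} -> 4, {r^6} -> 4, {r^1, r^11} -> -1, {r^2, r^10} -> 1, {r^3, r^9} -> -4, {r^4, r^8} -> 1, {r^5, r^7} -> -1, {s, sr^2, ...} -> 0, {sr, sr^3, ...} -> 0.
Now take the inner product of this character with each irreducible chi from the table, <chi_8*chi_6, chi> = (1/24) sum_C |C| (chi_8*chi_6)(C) conj(chi(C)):
  <chi_8*chi_6, chi_1> = (1/24)[1*(4)*conj(1) + 1*(4)*conj(1) + 2*(-1)*conj(1) + 2*(1)*conj(1) + 2*(-4)*conj(1) + 2*(1)*conj(1) + 2*(-1)*conj(1) + 6*(0)*conj(1) + 6*(0)*conj(1)]
      = (1/24)[(4) + (4) + (-2) + (2) + (-8) + (2) + (-2) + (0) + (0)] = 0/24 = 0
  <chi_8*chi_6, chi_2> = (1/24)[1*(4)*conj(1) + 1*(4)*conj(1) + 2*(-1)*conj(1) + 2*(1)*conj(1) + 2*(-4)*conj(1) + 2*(1)*conj(1) + 2*(-1)*conj(1) + 6*(0)*conj(-1) + 6*(0)*conj(-1)]
      = (1/24)[(4) + (4) + (-2) + (2) + (-8) + (2) + (-2) + (0) + (0)] = 0/24 = 0
  <chi_8*chi_6, chi_3> = (1/24)[1*(4)*conj(1) + 1*(4)*conj(1) + 2*(-1)*conj(-1) + 2*(1)*conj(1) + 2*(-4)*conj(-1) + 2*(1)*conj(1) + 2*(-1)*conj(-1) + 6*(0)*conj(1) + 6*(0)*conj(-1)]
      = (1/24)[(4) + (4) + (2) + (2) + (8) + (2) + (2) + (0) + (0)] = 24/24 = 1
  <chi_8*chi_6, chi_4> = (1/24)[1*(4)*conj(1) + 1*(4)*conj(1) + 2*(-1)*conj(-1) + 2*(1)*conj(1) + 2*(-4)*conj(-1) + 2*(1)*conj(1) + 2*(-1)*conj(-1) + 6*(0)*conj(-1) + 6*(0)*conj(1)]
      = (1/24)[(4) + (4) + (2) + (2) + (8) + (2) + (2) + (0) + (0)] = 24/24 = 1
  <chi_8*chi_6, chi_5> = (1/24)[1*(4)*conj(2) + 1*(4)*conj(-2) + 2*(-1)*conj(sqrt(3)) + 2*(1)*conj(1) + 2*(-4)*conj(0) + 2*(1)*conj(-1) + 2*(-1)*conj(-sqrt(3)) + 6*(0)*conj(0) + 6*(0)*conj(0)]
      = (1/24)[(8) + (-8) + (-2*sqrt(3)) + (2) + (0) + (-2) + (2*sqrt(3)) + (0) + (0)] = 0/24 = 0
  <chi_8*chi_6, chi_6> = (1/24)[1*(4)*conj(2) + 1*(4)*conj(2) + 2*(-1)*conj(1) + 2*(1)*conj(-1) + 2*(-4)*conj(-2) + 2*(1)*conj(-1) + 2*(-1)*conj(1) + 6*(0)*conj(0) + 6*(0)*conj(0)]
      = (1/24)[(8) + (8) + (-2) + (-2) + (16) + (-2) + (-2) + (0) + (0)] = 24/24 = 1
  <chi_8*chi_6, chi_7> = (1/24)[1*(4)*conj(2) + 1*(4)*conj(-2) + 2*(-1)*conj(0) + 2*(1)*conj(-2) + 2*(-4)*conj(0) + 2*(1)*conj(2) + 2*(-1)*conj(0) + 6*(0)*conj(0) + 6*(0)*conj(0)]
      = (1/24)[(8) + (-8) + (0) + (-4) + (0) + (4) + (0) + (0) + (0)] = 0/24 = 0
  <chi_8*chi_6, chi_8> = (1/24)[1*(4)*conj(2) + 1*(4)*conj(2) + 2*(-1)*conj(-1) + 2*(1)*conj(-1) + 2*(-4)*conj(2) + 2*(1)*conj(-1) + 2*(-1)*conj(-1) + 6*(0)*conj(0) + 6*(0)*conj(0)]
      = (1/24)[(8) + (8) + (2) + (-2) + (-16) + (-2) + (2) + (0) + (0)] = 0/24 = 0
  <chi_8*chi_6, chi_9> = (1/24)[1*(4)*conj(2) + 1*(4)*conj(-2) + 2*(-1)*conj(-sqrt(3)) + 2*(1)*conj(1) + 2*(-4)*conj(0) + 2*(1)*conj(-1) + 2*(-1)*conj(sqrt(3)) + 6*(0)*conj(0) + 6*(0)*conj(0)]
      = (1/24)[(8) + (-8) + (2*sqrt(3)) + (2) + (0) + (-2) + (-2*sqrt(3)) + (0) + (0)] = 0/24 = 0
Hence the multiplicities are chi_3: 1, chi_4: 1, chi_6: 1. Dimension check: dim(chi_8)*dim(chi_6) = 2*2 = 4 and sum (mult * dim) = 1*1 + 1*1 + 1*2 = 4.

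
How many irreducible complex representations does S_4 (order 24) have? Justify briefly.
5

Solution. The number of irreducible complex representations of a finite group equals its number of conjugacy classes. Conjugacy classes in S_4 correspond to cycle types, i.e. partitions of 4; there are p(4) = 5 of them, so S_4 (order 24) has exactly 5 irreducible complex representations.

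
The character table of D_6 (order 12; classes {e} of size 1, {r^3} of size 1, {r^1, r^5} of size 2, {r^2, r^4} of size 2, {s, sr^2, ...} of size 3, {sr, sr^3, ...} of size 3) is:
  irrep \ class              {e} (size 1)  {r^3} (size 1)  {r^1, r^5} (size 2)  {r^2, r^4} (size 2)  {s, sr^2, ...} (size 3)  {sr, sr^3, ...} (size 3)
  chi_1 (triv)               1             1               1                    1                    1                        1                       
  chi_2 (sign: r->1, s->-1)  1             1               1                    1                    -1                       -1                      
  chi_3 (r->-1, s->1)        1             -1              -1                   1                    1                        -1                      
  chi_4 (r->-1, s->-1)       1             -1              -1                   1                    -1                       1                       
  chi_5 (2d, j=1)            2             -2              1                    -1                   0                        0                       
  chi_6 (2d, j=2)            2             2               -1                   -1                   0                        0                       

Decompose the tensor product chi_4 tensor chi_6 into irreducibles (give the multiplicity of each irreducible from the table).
chi_4 tensor chi_6 = chi_5 (all other irreducibles have multiplicity 0).

Working: The character of a tensor product is the pointwise product (chi_4 * chi_6)(C) = chi_4(C) * chi_6(C):
  {e}: (1)*(2), {r^3}: (-1)*(2), {r^1, r^5}: (-1)*(-1), {r^2, r^4}: (1)*(-1), {s, sr^2, ...}: (-1)*(0), {sr, sr^3, ...}: (1)*(0)
so (chi_4 * chi_6) takes values
  {e} -> 2, {r^3} -> -2, {r^1, r^5} -> 1, {r^2, r^4} -> -1, {s, sr^2, ...} -> 0, {sr, sr^3, ...} -> 0.
Now take the inner product of this character with each irreducible chi from the table, <chi_4*chi_6, chi> = (1/12) sum_C |C| (chi_4*chi_6)(C) conj(chi(C)):
  <chi_4*chi_6, chi_1> = (1/12)[1*(2)*conj(1) + 1*(-2)*conj(1) + 2*(1)*conj(1) + 2*(-1)*conj(1) + 3*(0)*conj(1) + 3*(0)*conj(1)]
      = (1/12)[(2) + (-2) + (2) + (-2) + (0) + (0)] = 0/12 = 0
  <chi_4*chi_6, chi_2> = (1/12)[1*(2)*conj(1) + 1*(-2)*conj(1) + 2*(1)*conj(1) + 2*(-1)*conj(1) + 3*(0)*conj(-1) + 3*(0)*conj(-1)]
      = (1/12)[(2) + (-2) + (2) + (-2) + (0) + (0)] = 0/12 = 0
  <chi_4*chi_6, chi_3> = (1/12)[1*(2)*conj(1) + 1*(-2)*conj(-1) + 2*(1)*conj(-1) + 2*(-1)*conj(1) + 3*(0)*conj(1) + 3*(0)*conj(-1)]
      = (1/12)[(2) + (2) + (-2) + (-2) + (0) + (0)] = 0/12 = 0
  <chi_4*chi_6, chi_4> = (1/12)[1*(2)*conj(1) + 1*(-2)*conj(-1) + 2*(1)*conj(-1) + 2*(-1)*conj(1) + 3*(0)*conj(-1) + 3*(0)*conj(1)]
      = (1/12)[(2) + (2) + (-2) + (-2) + (0) + (0)] = 0/12 = 0
  <chi_4*chi_6, chi_5> = (1/12)[1*(2)*conj(2) + 1*(-2)*conj(-2) + 2*(1)*conj(1) + 2*(-1)*conj(-1) + 3*(0)*conj(0) + 3*(0)*conj(0)]
      = (1/12)[(4) + (4) + (2) + (2) + (0) + (0)] = 12/12 = 1
  <chi_4*chi_6, chi_6> = (1/12)[1*(2)*conj(2) + 1*(-2)*conj(2) + 2*(1)*conj(-1) + 2*(-1)*conj(-1) + 3*(0)*conj(0) + 3*(0)*conj(0)]
      = (1/12)[(4) + (-4) + (-2) + (2) + (0) + (0)] = 0/12 = 0
Hence the multiplicities are chi_5: 1. Dimension check: dim(chi_4)*dim(chi_6) = 1*2 = 2 and sum (mult * dim) = 1*2 = 2.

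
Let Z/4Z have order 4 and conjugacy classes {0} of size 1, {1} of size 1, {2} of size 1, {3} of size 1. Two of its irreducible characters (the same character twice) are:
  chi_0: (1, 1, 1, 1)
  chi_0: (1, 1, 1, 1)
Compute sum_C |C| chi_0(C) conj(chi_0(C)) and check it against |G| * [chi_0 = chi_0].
Sum = 4 = |G| = 4; so <chi_0, chi_0> = 1 (norm-1 confirms irreducibility).

Working: Compute term by term over conjugacy classes (|C| * chi_0(C) * conj(chi_0(C))):
  1*(1)*conj(1) + 1*(1)*conj(1) + 1*(1)*conj(1) + 1*(1)*conj(1)
  = (1) + (1) + (1) + (1)
  = 4.
(Exp terms are combined using exp(i*s)*conj(exp(i*t)) = exp(i*(s-t)), and sums of them are collapsed using the identity that for every m > 1 the m distinct m-th roots of unity sum to 0, e.g. 1 + exp(2*I*pi/3) + exp(-2*I*pi/3) = 0.)
Dividing by |G| = 4 gives 4/4 = 1, matching the row-orthogonality relation <chi_0, chi_0> = [chi_0 = chi_0].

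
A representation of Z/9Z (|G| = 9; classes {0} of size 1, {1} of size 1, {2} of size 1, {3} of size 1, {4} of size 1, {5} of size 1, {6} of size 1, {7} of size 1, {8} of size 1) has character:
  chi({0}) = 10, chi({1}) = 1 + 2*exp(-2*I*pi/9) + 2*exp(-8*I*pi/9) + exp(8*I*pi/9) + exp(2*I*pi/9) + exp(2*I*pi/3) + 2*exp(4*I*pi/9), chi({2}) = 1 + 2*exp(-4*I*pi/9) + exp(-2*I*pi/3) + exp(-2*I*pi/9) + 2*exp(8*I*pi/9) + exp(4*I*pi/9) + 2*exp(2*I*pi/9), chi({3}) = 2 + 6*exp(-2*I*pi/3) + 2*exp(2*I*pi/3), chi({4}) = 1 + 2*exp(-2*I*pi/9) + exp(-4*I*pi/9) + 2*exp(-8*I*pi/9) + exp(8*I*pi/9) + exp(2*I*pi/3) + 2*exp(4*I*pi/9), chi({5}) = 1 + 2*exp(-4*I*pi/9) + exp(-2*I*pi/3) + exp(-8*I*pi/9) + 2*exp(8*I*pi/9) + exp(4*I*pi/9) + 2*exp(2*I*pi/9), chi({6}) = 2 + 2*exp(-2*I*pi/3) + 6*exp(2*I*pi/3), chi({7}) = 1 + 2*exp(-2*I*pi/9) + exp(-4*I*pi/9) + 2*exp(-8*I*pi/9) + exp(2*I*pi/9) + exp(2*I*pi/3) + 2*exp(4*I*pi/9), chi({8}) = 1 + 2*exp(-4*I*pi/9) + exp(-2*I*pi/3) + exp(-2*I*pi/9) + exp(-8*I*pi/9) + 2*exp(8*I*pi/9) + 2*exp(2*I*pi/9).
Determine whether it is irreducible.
Not irreducible (reducible): <chi, chi> = 16 > 1.

Justification: <chi, chi> = (1/|G|) sum_C |C| * |chi(C)|^2 = (1/9)[1*|10|^2 + 1*|1 + 2*exp(-2*I*pi/9) + 2*exp(-8*I*pi/9) + exp(8*I*pi/9) + exp(2*I*pi/9) + exp(2*I*pi/3) + 2*exp(4*I*pi/9)|^2 + 1*|1 + 2*exp(-4*I*pi/9) + exp(-2*I*pi/3) + exp(-2*I*pi/9) + 2*exp(8*I*pi/9) + exp(4*I*pi/9) + 2*exp(2*I*pi/9)|^2 + 1*|2 + 6*exp(-2*I*pi/3) + 2*exp(2*I*pi/3)|^2 + 1*|1 + 2*exp(-2*I*pi/9) + exp(-4*I*pi/9) + 2*exp(-8*I*pi/9) + exp(8*I*pi/9) + exp(2*I*pi/3) + 2*exp(4*I*pi/9)|^2 + 1*|1 + 2*exp(-4*I*pi/9) + exp(-2*I*pi/3) + exp(-8*I*pi/9) + 2*exp(8*I*pi/9) + exp(4*I*pi/9) + 2*exp(2*I*pi/9)|^2 + 1*|2 + 2*exp(-2*I*pi/3) + 6*exp(2*I*pi/3)|^2 + 1*|1 + 2*exp(-2*I*pi/9) + exp(-4*I*pi/9) + 2*exp(-8*I*pi/9) + exp(2*I*pi/9) + exp(2*I*pi/3) + 2*exp(4*I*pi/9)|^2 + 1*|1 + 2*exp(-4*I*pi/9) + exp(-2*I*pi/3) + exp(-2*I*pi/9) + exp(-8*I*pi/9) + 2*exp(8*I*pi/9) + 2*exp(2*I*pi/9)|^2]
  = (1/9)[(100) + (16 + 14*exp(-2*I*pi/3) + 9*exp(-4*I*pi/9) + 10*exp(-2*I*pi/9) + 9*exp(-8*I*pi/9) + 9*exp(8*I*pi/9) + 10*exp(2*I*pi/9) + 9*exp(4*I*pi/9) + 14*exp(2*I*pi/3)) + (16 + 14*exp(-2*I*pi/3) + 10*exp(-4*I*pi/9) + 9*exp(-2*I*pi/9) + 9*exp(-8*I*pi/9) + 9*exp(8*I*pi/9) + 9*exp(2*I*pi/9) + 10*exp(4*I*pi/9) + 14*exp(2*I*pi/3)) + (16) + (16 + 14*exp(-2*I*pi/3) + 9*exp(-4*I*pi/9) + 9*exp(-2*I*pi/9) + 10*exp(-8*I*pi/9) + 10*exp(8*I*pi/9) + 9*exp(2*I*pi/9) + 9*exp(4*I*pi/9) + 14*exp(2*I*pi/3)) + (16 + 14*exp(-2*I*pi/3) + 9*exp(-4*I*pi/9) + 9*exp(-2*I*pi/9) + 10*exp(-8*I*pi/9) + 10*exp(8*I*pi/9) + 9*exp(2*I*pi/9) + 9*exp(4*I*pi/9) + 14*exp(2*I*pi/3)) + (16) + (16 + 14*exp(-2*I*pi/3) + 10*exp(-4*I*pi/9) + 9*exp(-2*I*pi/9) + 9*exp(-8*I*pi/9) + 9*exp(8*I*pi/9) + 9*exp(2*I*pi/9) + 10*exp(4*I*pi/9) + 14*exp(2*I*pi/3)) + (16 + 14*exp(-2*I*pi/3) + 9*exp(-4*I*pi/9) + 10*exp(-2*I*pi/9) + 9*exp(-8*I*pi/9) + 9*exp(8*I*pi/9) + 10*exp(2*I*pi/9) + 9*exp(4*I*pi/9) + 14*exp(2*I*pi/3))] = 144/9 = 16.
(Exp terms are combined using exp(i*s)*conj(exp(i*t)) = exp(i*(s-t)), and sums of them are collapsed using the identity that for every m > 1 the m distinct m-th roots of unity sum to 0, e.g. 1 + exp(2*I*pi/3) + exp(-2*I*pi/3) = 0.)
A character is irreducible iff <chi, chi> = 1, so this representation is reducible.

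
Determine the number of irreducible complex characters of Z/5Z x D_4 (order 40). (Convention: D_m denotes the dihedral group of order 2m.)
25

Justification: The number of irreducible complex representations of a finite group equals its number of conjugacy classes. For a direct product, #classes(G x H) = #classes(G) * #classes(H). Z/5Z has 5 classes (abelian), D_4 has 5 classes, so 5 * 5 = 25, so Z/5Z x D_4 (order 40) has exactly 25 irreducible complex representations.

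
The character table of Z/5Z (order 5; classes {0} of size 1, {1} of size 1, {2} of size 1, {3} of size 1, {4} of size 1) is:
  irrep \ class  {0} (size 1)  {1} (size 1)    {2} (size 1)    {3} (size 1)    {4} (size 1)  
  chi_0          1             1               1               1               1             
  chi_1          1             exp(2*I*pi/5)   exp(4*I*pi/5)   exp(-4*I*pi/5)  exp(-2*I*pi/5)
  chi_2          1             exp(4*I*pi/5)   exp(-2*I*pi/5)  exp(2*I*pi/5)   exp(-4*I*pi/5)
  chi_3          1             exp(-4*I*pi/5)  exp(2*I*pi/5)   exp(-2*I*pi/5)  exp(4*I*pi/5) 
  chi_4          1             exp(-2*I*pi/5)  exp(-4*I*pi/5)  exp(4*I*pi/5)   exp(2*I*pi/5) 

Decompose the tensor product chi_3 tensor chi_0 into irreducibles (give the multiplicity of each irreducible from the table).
chi_3 tensor chi_0 = chi_3 (all other irreducibles have multiplicity 0).

Working: The character of a tensor product is the pointwise product (chi_3 * chi_0)(C) = chi_3(C) * chi_0(C):
  {0}: (1)*(1), {1}: (exp(-4*I*pi/5))*(1), {2}: (exp(2*I*pi/5))*(1), {3}: (exp(-2*I*pi/5))*(1), {4}: (exp(4*I*pi/5))*(1)
so (chi_3 * chi_0) takes values
  {0} -> 1, {1} -> exp(-4*I*pi/5), {2} -> exp(2*I*pi/5), {3} -> exp(-2*I*pi/5), {4} -> exp(4*I*pi/5).
Now take the inner product of this character with each irreducible chi from the table, <chi_3*chi_0, chi> = (1/5) sum_C |C| (chi_3*chi_0)(C) conj(chi(C)):
  <chi_3*chi_0, chi_0> = (1/5)[1*(1)*conj(1) + 1*(exp(-4*I*pi/5))*conj(1) + 1*(exp(2*I*pi/5))*conj(1) + 1*(exp(-2*I*pi/5))*conj(1) + 1*(exp(4*I*pi/5))*conj(1)]
      = (1/5)[(1) + (exp(-4*I*pi/5)) + (exp(2*I*pi/5)) + (exp(-2*I*pi/5)) + (exp(4*I*pi/5))] = 0/5 = 0
  <chi_3*chi_0, chi_1> = (1/5)[1*(1)*conj(1) + 1*(exp(-4*I*pi/5))*conj(exp(2*I*pi/5)) + 1*(exp(2*I*pi/5))*conj(exp(4*I*pi/5)) + 1*(exp(-2*I*pi/5))*conj(exp(-4*I*pi/5)) + 1*(exp(4*I*pi/5))*conj(exp(-2*I*pi/5))]
      = (1/5)[(1) + (exp(4*I*pi/5)) + (exp(-2*I*pi/5)) + (exp(2*I*pi/5)) + (exp(-4*I*pi/5))] = 0/5 = 0
  <chi_3*chi_0, chi_2> = (1/5)[1*(1)*conj(1) + 1*(exp(-4*I*pi/5))*conj(exp(4*I*pi/5)) + 1*(exp(2*I*pi/5))*conj(exp(-2*I*pi/5)) + 1*(exp(-2*I*pi/5))*conj(exp(2*I*pi/5)) + 1*(exp(4*I*pi/5))*conj(exp(-4*I*pi/5))]
      = (1/5)[(1) + (exp(2*I*pi/5)) + (exp(4*I*pi/5)) + (exp(-4*I*pi/5)) + (exp(-2*I*pi/5))] = 0/5 = 0
  <chi_3*chi_0, chi_3> = (1/5)[1*(1)*conj(1) + 1*(exp(-4*I*pi/5))*conj(exp(-4*I*pi/5)) + 1*(exp(2*I*pi/5))*conj(exp(2*I*pi/5)) + 1*(exp(-2*I*pi/5))*conj(exp(-2*I*pi/5)) + 1*(exp(4*I*pi/5))*conj(exp(4*I*pi/5))]
      = (1/5)[(1) + (1) + (1) + (1) + (1)] = 5/5 = 1
  <chi_3*chi_0, chi_4> = (1/5)[1*(1)*conj(1) + 1*(exp(-4*I*pi/5))*conj(exp(-2*I*pi/5)) + 1*(exp(2*I*pi/5))*conj(exp(-4*I*pi/5)) + 1*(exp(-2*I*pi/5))*conj(exp(4*I*pi/5)) + 1*(exp(4*I*pi/5))*conj(exp(2*I*pi/5))]
      = (1/5)[(1) + (exp(-2*I*pi/5)) + (exp(-4*I*pi/5)) + (exp(4*I*pi/5)) + (exp(2*I*pi/5))] = 0/5 = 0
(Exp terms are combined using exp(i*s)*conj(exp(i*t)) = exp(i*(s-t)), and sums of them are collapsed using the identity that for every m > 1 the m distinct m-th roots of unity sum to 0, e.g. 1 + exp(2*I*pi/3) + exp(-2*I*pi/3) = 0.)
Hence the multiplicities are chi_3: 1. Dimension check: dim(chi_3)*dim(chi_0) = 1*1 = 1 and sum (mult * dim) = 1*1 = 1.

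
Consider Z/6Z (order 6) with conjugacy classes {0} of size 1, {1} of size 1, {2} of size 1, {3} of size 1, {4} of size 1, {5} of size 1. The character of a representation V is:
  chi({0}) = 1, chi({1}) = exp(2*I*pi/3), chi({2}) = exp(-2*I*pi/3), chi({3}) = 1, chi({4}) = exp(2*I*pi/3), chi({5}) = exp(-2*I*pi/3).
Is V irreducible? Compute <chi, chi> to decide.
Irreducible: <chi, chi> = 1.

<chi, chi> = (1/|G|) sum_C |C| * |chi(C)|^2 = (1/6)[1*|1|^2 + 1*|exp(2*I*pi/3)|^2 + 1*|exp(-2*I*pi/3)|^2 + 1*|1|^2 + 1*|exp(2*I*pi/3)|^2 + 1*|exp(-2*I*pi/3)|^2]
  = (1/6)[(1) + (1) + (1) + (1) + (1) + (1)] = 6/6 = 1.
(Exp terms are combined using exp(i*s)*conj(exp(i*t)) = exp(i*(s-t)), and sums of them are collapsed using the identity that for every m > 1 the m distinct m-th roots of unity sum to 0, e.g. 1 + exp(2*I*pi/3) + exp(-2*I*pi/3) = 0.)
A character is irreducible iff <chi, chi> = 1, so this representation is irreducible.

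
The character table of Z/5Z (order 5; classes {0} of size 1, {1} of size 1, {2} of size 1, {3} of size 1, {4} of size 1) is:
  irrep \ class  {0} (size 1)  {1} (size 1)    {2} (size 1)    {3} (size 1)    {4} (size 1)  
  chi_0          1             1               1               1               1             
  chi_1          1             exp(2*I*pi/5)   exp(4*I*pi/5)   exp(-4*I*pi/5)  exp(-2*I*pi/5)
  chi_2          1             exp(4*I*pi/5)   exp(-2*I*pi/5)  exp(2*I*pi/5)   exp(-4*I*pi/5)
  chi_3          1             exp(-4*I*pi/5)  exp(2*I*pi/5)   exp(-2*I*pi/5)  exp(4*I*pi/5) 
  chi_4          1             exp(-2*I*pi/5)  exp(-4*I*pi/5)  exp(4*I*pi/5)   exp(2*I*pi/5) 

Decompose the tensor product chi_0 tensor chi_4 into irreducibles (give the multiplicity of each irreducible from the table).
chi_0 tensor chi_4 = chi_4 (all other irreducibles have multiplicity 0).

Working: The character of a tensor product is the pointwise product (chi_0 * chi_4)(C) = chi_0(C) * chi_4(C):
  {0}: (1)*(1), {1}: (1)*(exp(-2*I*pi/5)), {2}: (1)*(exp(-4*I*pi/5)), {3}: (1)*(exp(4*I*pi/5)), {4}: (1)*(exp(2*I*pi/5))
so (chi_0 * chi_4) takes values
  {0} -> 1, {1} -> exp(-2*I*pi/5), {2} -> exp(-4*I*pi/5), {3} -> exp(4*I*pi/5), {4} -> exp(2*I*pi/5).
Now take the inner product of this character with each irreducible chi from the table, <chi_0*chi_4, chi> = (1/5) sum_C |C| (chi_0*chi_4)(C) conj(chi(C)):
  <chi_0*chi_4, chi_0> = (1/5)[1*(1)*conj(1) + 1*(exp(-2*I*pi/5))*conj(1) + 1*(exp(-4*I*pi/5))*conj(1) + 1*(exp(4*I*pi/5))*conj(1) + 1*(exp(2*I*pi/5))*conj(1)]
      = (1/5)[(1) + (exp(-2*I*pi/5)) + (exp(-4*I*pi/5)) + (exp(4*I*pi/5)) + (exp(2*I*pi/5))] = 0/5 = 0
  <chi_0*chi_4, chi_1> = (1/5)[1*(1)*conj(1) + 1*(exp(-2*I*pi/5))*conj(exp(2*I*pi/5)) + 1*(exp(-4*I*pi/5))*conj(exp(4*I*pi/5)) + 1*(exp(4*I*pi/5))*conj(exp(-4*I*pi/5)) + 1*(exp(2*I*pi/5))*conj(exp(-2*I*pi/5))]
      = (1/5)[(1) + (exp(-4*I*pi/5)) + (exp(2*I*pi/5)) + (exp(-2*I*pi/5)) + (exp(4*I*pi/5))] = 0/5 = 0
  <chi_0*chi_4, chi_2> = (1/5)[1*(1)*conj(1) + 1*(exp(-2*I*pi/5))*conj(exp(4*I*pi/5)) + 1*(exp(-4*I*pi/5))*conj(exp(-2*I*pi/5)) + 1*(exp(4*I*pi/5))*conj(exp(2*I*pi/5)) + 1*(exp(2*I*pi/5))*conj(exp(-4*I*pi/5))]
      = (1/5)[(1) + (exp(4*I*pi/5)) + (exp(-2*I*pi/5)) + (exp(2*I*pi/5)) + (exp(-4*I*pi/5))] = 0/5 = 0
  <chi_0*chi_4, chi_3> = (1/5)[1*(1)*conj(1) + 1*(exp(-2*I*pi/5))*conj(exp(-4*I*pi/5)) + 1*(exp(-4*I*pi/5))*conj(exp(2*I*pi/5)) + 1*(exp(4*I*pi/5))*conj(exp(-2*I*pi/5)) + 1*(exp(2*I*pi/5))*conj(exp(4*I*pi/5))]
      = (1/5)[(1) + (exp(2*I*pi/5)) + (exp(4*I*pi/5)) + (exp(-4*I*pi/5)) + (exp(-2*I*pi/5))] = 0/5 = 0
  <chi_0*chi_4, chi_4> = (1/5)[1*(1)*conj(1) + 1*(exp(-2*I*pi/5))*conj(exp(-2*I*pi/5)) + 1*(exp(-4*I*pi/5))*conj(exp(-4*I*pi/5)) + 1*(exp(4*I*pi/5))*conj(exp(4*I*pi/5)) + 1*(exp(2*I*pi/5))*conj(exp(2*I*pi/5))]
      = (1/5)[(1) + (1) + (1) + (1) + (1)] = 5/5 = 1
(Exp terms are combined using exp(i*s)*conj(exp(i*t)) = exp(i*(s-t)), and sums of them are collapsed using the identity that for every m > 1 the m distinct m-th roots of unity sum to 0, e.g. 1 + exp(2*I*pi/3) + exp(-2*I*pi/3) = 0.)
Hence the multiplicities are chi_4: 1. Dimension check: dim(chi_0)*dim(chi_4) = 1*1 = 1 and sum (mult * dim) = 1*1 = 1.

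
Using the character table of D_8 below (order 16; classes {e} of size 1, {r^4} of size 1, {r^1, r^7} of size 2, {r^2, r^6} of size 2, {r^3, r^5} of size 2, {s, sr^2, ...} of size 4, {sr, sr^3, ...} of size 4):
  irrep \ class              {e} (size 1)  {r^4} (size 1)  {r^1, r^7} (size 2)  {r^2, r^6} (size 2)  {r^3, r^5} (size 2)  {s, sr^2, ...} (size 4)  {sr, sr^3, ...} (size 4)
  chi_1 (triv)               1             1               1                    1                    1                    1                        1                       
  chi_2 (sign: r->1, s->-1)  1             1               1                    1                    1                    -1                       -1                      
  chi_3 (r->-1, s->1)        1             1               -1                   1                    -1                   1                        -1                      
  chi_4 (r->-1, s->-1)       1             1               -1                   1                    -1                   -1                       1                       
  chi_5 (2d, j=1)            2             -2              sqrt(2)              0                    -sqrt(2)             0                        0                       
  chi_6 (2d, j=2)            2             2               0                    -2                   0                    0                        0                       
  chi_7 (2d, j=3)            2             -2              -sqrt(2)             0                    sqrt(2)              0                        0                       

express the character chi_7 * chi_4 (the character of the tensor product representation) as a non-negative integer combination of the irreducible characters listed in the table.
chi_7 tensor chi_4 = chi_5 (all other irreducibles have multiplicity 0).

Working: The character of a tensor product is the pointwise product (chi_7 * chi_4)(C) = chi_7(C) * chi_4(C):
  {e}: (2)*(1), {r^4}: (-2)*(1), {r^1, r^7}: (-sqrt(2))*(-1), {r^2, r^6}: (0)*(1), {r^3, r^5}: (sqrt(2))*(-1), {s, sr^2, ...}: (0)*(-1), {sr, sr^3, ...}: (0)*(1)
so (chi_7 * chi_4) takes values
  {e} -> 2, {r^4} -> -2, {r^1, r^7} -> sqrt(2), {r^2, r^6} -> 0, {r^3, r^5} -> -sqrt(2), {s, sr^2, ...} -> 0, {sr, sr^3, ...} -> 0.
Now take the inner product of this character with each irreducible chi from the table, <chi_7*chi_4, chi> = (1/16) sum_C |C| (chi_7*chi_4)(C) conj(chi(C)):
  <chi_7*chi_4, chi_1> = (1/16)[1*(2)*conj(1) + 1*(-2)*conj(1) + 2*(sqrt(2))*conj(1) + 2*(0)*conj(1) + 2*(-sqrt(2))*conj(1) + 4*(0)*conj(1) + 4*(0)*conj(1)]
      = (1/16)[(2) + (-2) + (2*sqrt(2)) + (0) + (-2*sqrt(2)) + (0) + (0)] = 0/16 = 0
  <chi_7*chi_4, chi_2> = (1/16)[1*(2)*conj(1) + 1*(-2)*conj(1) + 2*(sqrt(2))*conj(1) + 2*(0)*conj(1) + 2*(-sqrt(2))*conj(1) + 4*(0)*conj(-1) + 4*(0)*conj(-1)]
      = (1/16)[(2) + (-2) + (2*sqrt(2)) + (0) + (-2*sqrt(2)) + (0) + (0)] = 0/16 = 0
  <chi_7*chi_4, chi_3> = (1/16)[1*(2)*conj(1) + 1*(-2)*conj(1) + 2*(sqrt(2))*conj(-1) + 2*(0)*conj(1) + 2*(-sqrt(2))*conj(-1) + 4*(0)*conj(1) + 4*(0)*conj(-1)]
      = (1/16)[(2) + (-2) + (-2*sqrt(2)) + (0) + (2*sqrt(2)) + (0) + (0)] = 0/16 = 0
  <chi_7*chi_4, chi_4> = (1/16)[1*(2)*conj(1) + 1*(-2)*conj(1) + 2*(sqrt(2))*conj(-1) + 2*(0)*conj(1) + 2*(-sqrt(2))*conj(-1) + 4*(0)*conj(-1) + 4*(0)*conj(1)]
      = (1/16)[(2) + (-2) + (-2*sqrt(2)) + (0) + (2*sqrt(2)) + (0) + (0)] = 0/16 = 0
  <chi_7*chi_4, chi_5> = (1/16)[1*(2)*conj(2) + 1*(-2)*conj(-2) + 2*(sqrt(2))*conj(sqrt(2)) + 2*(0)*conj(0) + 2*(-sqrt(2))*conj(-sqrt(2)) + 4*(0)*conj(0) + 4*(0)*conj(0)]
      = (1/16)[(4) + (4) + (4) + (0) + (4) + (0) + (0)] = 16/16 = 1
  <chi_7*chi_4, chi_6> = (1/16)[1*(2)*conj(2) + 1*(-2)*conj(2) + 2*(sqrt(2))*conj(0) + 2*(0)*conj(-2) + 2*(-sqrt(2))*conj(0) + 4*(0)*conj(0) + 4*(0)*conj(0)]
      = (1/16)[(4) + (-4) + (0) + (0) + (0) + (0) + (0)] = 0/16 = 0
  <chi_7*chi_4, chi_7> = (1/16)[1*(2)*conj(2) + 1*(-2)*conj(-2) + 2*(sqrt(2))*conj(-sqrt(2)) + 2*(0)*conj(0) + 2*(-sqrt(2))*conj(sqrt(2)) + 4*(0)*conj(0) + 4*(0)*conj(0)]
      = (1/16)[(4) + (4) + (-4) + (0) + (-4) + (0) + (0)] = 0/16 = 0
Hence the multiplicities are chi_5: 1. Dimension check: dim(chi_7)*dim(chi_4) = 2*1 = 2 and sum (mult * dim) = 1*2 = 2.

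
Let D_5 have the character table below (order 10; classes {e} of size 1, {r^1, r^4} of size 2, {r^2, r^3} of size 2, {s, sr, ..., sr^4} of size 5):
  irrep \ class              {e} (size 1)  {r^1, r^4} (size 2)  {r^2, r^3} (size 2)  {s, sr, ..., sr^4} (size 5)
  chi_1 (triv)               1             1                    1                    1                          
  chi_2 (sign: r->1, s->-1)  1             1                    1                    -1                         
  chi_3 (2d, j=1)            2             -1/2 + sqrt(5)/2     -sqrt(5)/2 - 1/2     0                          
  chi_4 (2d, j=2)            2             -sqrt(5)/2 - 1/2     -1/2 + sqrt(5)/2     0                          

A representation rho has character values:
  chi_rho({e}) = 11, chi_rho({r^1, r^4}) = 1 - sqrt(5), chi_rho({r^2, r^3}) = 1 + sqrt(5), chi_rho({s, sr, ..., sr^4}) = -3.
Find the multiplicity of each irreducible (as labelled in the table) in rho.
Multiplicities: chi_1: 0, chi_2: 3, chi_3: 1, chi_4: 3.

Why: Use <chi_rho, chi> = (1/|G|) sum_C |C| * chi_rho(C) * conj(chi(C)) with |G| = 10 for each irreducible chi in the table:
  <chi_rho, chi_1> = (1/10)[1*(11)*conj(1) + 2*(1 - sqrt(5))*conj(1) + 2*(1 + sqrt(5))*conj(1) + 5*(-3)*conj(1)]
      = (1/10)[(11) + (2 - 2*sqrt(5)) + (2 + 2*sqrt(5)) + (-15)] = 0/10 = 0
  <chi_rho, chi_2> = (1/10)[1*(11)*conj(1) + 2*(1 - sqrt(5))*conj(1) + 2*(1 + sqrt(5))*conj(1) + 5*(-3)*conj(-1)]
      = (1/10)[(11) + (2 - 2*sqrt(5)) + (2 + 2*sqrt(5)) + (15)] = 30/10 = 3
  <chi_rho, chi_3> = (1/10)[1*(11)*conj(2) + 2*(1 - sqrt(5))*conj(-1/2 + sqrt(5)/2) + 2*(1 + sqrt(5))*conj(-sqrt(5)/2 - 1/2) + 5*(-3)*conj(0)]
      = (1/10)[(22) + (-6 + 2*sqrt(5)) + (-6 - 2*sqrt(5)) + (0)] = 10/10 = 1
  <chi_rho, chi_4> = (1/10)[1*(11)*conj(2) + 2*(1 - sqrt(5))*conj(-sqrt(5)/2 - 1/2) + 2*(1 + sqrt(5))*conj(-1/2 + sqrt(5)/2) + 5*(-3)*conj(0)]
      = (1/10)[(22) + (4) + (4) + (0)] = 30/10 = 3
Dimension check: dim(rho) = sum (mult * dim) = 0*1 + 3*1 + 1*2 + 3*2 = 11 = chi_rho(e) = 11.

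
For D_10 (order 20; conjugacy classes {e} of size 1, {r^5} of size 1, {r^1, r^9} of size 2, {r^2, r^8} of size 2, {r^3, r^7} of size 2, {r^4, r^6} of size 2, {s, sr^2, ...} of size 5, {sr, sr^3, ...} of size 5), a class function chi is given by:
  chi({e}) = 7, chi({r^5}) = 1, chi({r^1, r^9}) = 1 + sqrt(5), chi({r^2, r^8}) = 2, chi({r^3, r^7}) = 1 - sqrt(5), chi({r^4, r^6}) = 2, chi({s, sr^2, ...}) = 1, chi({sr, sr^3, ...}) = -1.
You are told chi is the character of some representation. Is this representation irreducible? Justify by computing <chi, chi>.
Not irreducible (reducible): <chi, chi> = 5 > 1.

Proof sketch: <chi, chi> = (1/|G|) sum_C |C| * |chi(C)|^2 = (1/20)[1*|7|^2 + 1*|1|^2 + 2*|1 + sqrt(5)|^2 + 2*|2|^2 + 2*|1 - sqrt(5)|^2 + 2*|2|^2 + 5*|1|^2 + 5*|-1|^2]
  = (1/20)[(49) + (1) + (4*sqrt(5) + 12) + (8) + (12 - 4*sqrt(5)) + (8) + (5) + (5)] = 100/20 = 5.
A character is irreducible iff <chi, chi> = 1, so this representation is reducible.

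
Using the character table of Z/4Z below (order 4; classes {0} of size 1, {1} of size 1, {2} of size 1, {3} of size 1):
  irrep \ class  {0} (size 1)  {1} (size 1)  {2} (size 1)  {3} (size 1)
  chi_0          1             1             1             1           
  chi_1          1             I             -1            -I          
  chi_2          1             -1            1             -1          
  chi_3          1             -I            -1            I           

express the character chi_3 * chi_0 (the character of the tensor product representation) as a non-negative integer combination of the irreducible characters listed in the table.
chi_3 tensor chi_0 = chi_3 (all other irreducibles have multiplicity 0).

Why: The character of a tensor product is the pointwise product (chi_3 * chi_0)(C) = chi_3(C) * chi_0(C):
  {0}: (1)*(1), {1}: (-I)*(1), {2}: (-1)*(1), {3}: (I)*(1)
so (chi_3 * chi_0) takes values
  {0} -> 1, {1} -> -I, {2} -> -1, {3} -> I.
Now take the inner product of this character with each irreducible chi from the table, <chi_3*chi_0, chi> = (1/4) sum_C |C| (chi_3*chi_0)(C) conj(chi(C)):
  <chi_3*chi_0, chi_0> = (1/4)[1*(1)*conj(1) + 1*(-I)*conj(1) + 1*(-1)*conj(1) + 1*(I)*conj(1)]
      = (1/4)[(1) + (-I) + (-1) + (I)] = 0/4 = 0
  <chi_3*chi_0, chi_1> = (1/4)[1*(1)*conj(1) + 1*(-I)*conj(I) + 1*(-1)*conj(-1) + 1*(I)*conj(-I)]
      = (1/4)[(1) + (-1) + (1) + (-1)] = 0/4 = 0
  <chi_3*chi_0, chi_2> = (1/4)[1*(1)*conj(1) + 1*(-I)*conj(-1) + 1*(-1)*conj(1) + 1*(I)*conj(-1)]
      = (1/4)[(1) + (I) + (-1) + (-I)] = 0/4 = 0
  <chi_3*chi_0, chi_3> = (1/4)[1*(1)*conj(1) + 1*(-I)*conj(-I) + 1*(-1)*conj(-1) + 1*(I)*conj(I)]
      = (1/4)[(1) + (1) + (1) + (1)] = 4/4 = 1
(Exp terms are combined using exp(i*s)*conj(exp(i*t)) = exp(i*(s-t)), and sums of them are collapsed using the identity that for every m > 1 the m distinct m-th roots of unity sum to 0, e.g. 1 + exp(2*I*pi/3) + exp(-2*I*pi/3) = 0.)
Hence the multiplicities are chi_3: 1. Dimension check: dim(chi_3)*dim(chi_0) = 1*1 = 1 and sum (mult * dim) = 1*1 = 1.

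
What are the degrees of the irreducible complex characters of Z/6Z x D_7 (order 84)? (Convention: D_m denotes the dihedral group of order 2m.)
Dimensions: 1, 1, 1, 1, 1, 1, 1, 1, 1, 1, 1, 1, 2, 2, 2, 2, 2, 2, 2, 2, 2, 2, 2, 2, 2, 2, 2, 2, 2, 2

Working: There are 30 irreducibles (= number of conjugacy classes). Their dimensions d_i satisfy sum d_i^2 = |G| = 84: 1 + 1 + 1 + 1 + 1 + 1 + 1 + 1 + 1 + 1 + 1 + 1 + 4 + 4 + 4 + 4 + 4 + 4 + 4 + 4 + 4 + 4 + 4 + 4 + 4 + 4 + 4 + 4 + 4 + 4 = 84. (For the product with Z/6Z: each of the 6 1-dim characters of Z/6Z tensors with each irrep of D_7, giving 6 copies of each D_7-dimension.)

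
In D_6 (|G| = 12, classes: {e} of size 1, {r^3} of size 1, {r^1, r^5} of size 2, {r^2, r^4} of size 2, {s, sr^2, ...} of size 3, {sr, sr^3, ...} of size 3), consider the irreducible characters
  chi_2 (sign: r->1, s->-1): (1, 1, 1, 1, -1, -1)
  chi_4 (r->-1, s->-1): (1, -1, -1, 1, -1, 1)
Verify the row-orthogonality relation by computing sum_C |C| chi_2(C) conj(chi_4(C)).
Sum = 0; so <chi_2, chi_4> = 0 (distinct irreducibles are orthogonal).

Why: Compute term by term over conjugacy classes (|C| * chi_2(C) * conj(chi_4(C))):
  1*(1)*conj(1) + 1*(1)*conj(-1) + 2*(1)*conj(-1) + 2*(1)*conj(1) + 3*(-1)*conj(-1) + 3*(-1)*conj(1)
  = (1) + (-1) + (-2) + (2) + (3) + (-3)
  = 0.
Dividing by |G| = 12 gives 0/12 = 0, matching the row-orthogonality relation <chi_2, chi_4> = [chi_2 = chi_4].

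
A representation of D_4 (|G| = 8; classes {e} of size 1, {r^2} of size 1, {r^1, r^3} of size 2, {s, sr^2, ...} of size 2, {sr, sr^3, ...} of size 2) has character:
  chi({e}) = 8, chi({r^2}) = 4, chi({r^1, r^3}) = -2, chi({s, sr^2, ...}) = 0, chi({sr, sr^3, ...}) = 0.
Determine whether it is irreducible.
Not irreducible (reducible): <chi, chi> = 11 > 1.

Explanation: <chi, chi> = (1/|G|) sum_C |C| * |chi(C)|^2 = (1/8)[1*|8|^2 + 1*|4|^2 + 2*|-2|^2 + 2*|0|^2 + 2*|0|^2]
  = (1/8)[(64) + (16) + (8) + (0) + (0)] = 88/8 = 11.
A character is irreducible iff <chi, chi> = 1, so this representation is reducible.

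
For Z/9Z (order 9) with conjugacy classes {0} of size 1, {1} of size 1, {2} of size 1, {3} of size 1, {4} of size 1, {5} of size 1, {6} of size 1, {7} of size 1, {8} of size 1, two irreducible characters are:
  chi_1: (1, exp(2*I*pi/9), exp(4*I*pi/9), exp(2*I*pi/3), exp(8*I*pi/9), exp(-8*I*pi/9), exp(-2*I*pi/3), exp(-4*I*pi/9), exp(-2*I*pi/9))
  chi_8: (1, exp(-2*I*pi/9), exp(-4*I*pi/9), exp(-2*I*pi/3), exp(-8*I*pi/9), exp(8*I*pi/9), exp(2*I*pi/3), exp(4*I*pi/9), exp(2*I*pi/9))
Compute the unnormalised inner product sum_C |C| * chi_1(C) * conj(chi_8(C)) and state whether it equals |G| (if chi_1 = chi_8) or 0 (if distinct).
Sum = 0; so <chi_1, chi_8> = 0 (distinct irreducibles are orthogonal).

Compute term by term over conjugacy classes (|C| * chi_1(C) * conj(chi_8(C))):
  1*(1)*conj(1) + 1*(exp(2*I*pi/9))*conj(exp(-2*I*pi/9)) + 1*(exp(4*I*pi/9))*conj(exp(-4*I*pi/9)) + 1*(exp(2*I*pi/3))*conj(exp(-2*I*pi/3)) + 1*(exp(8*I*pi/9))*conj(exp(-8*I*pi/9)) + 1*(exp(-8*I*pi/9))*conj(exp(8*I*pi/9)) + 1*(exp(-2*I*pi/3))*conj(exp(2*I*pi/3)) + 1*(exp(-4*I*pi/9))*conj(exp(4*I*pi/9)) + 1*(exp(-2*I*pi/9))*conj(exp(2*I*pi/9))
  = (1) + (exp(4*I*pi/9)) + (exp(8*I*pi/9)) + (exp(-2*I*pi/3)) + (exp(-2*I*pi/9)) + (exp(2*I*pi/9)) + (exp(2*I*pi/3)) + (exp(-8*I*pi/9)) + (exp(-4*I*pi/9))
  = 0.
(Exp terms are combined using exp(i*s)*conj(exp(i*t)) = exp(i*(s-t)), and sums of them are collapsed using the identity that for every m > 1 the m distinct m-th roots of unity sum to 0, e.g. 1 + exp(2*I*pi/3) + exp(-2*I*pi/3) = 0.)
Dividing by |G| = 9 gives 0/9 = 0, matching the row-orthogonality relation <chi_1, chi_8> = [chi_1 = chi_8].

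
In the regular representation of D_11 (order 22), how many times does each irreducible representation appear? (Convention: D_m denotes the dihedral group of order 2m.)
Each irreducible V_i of dimension d_i appears with multiplicity d_i, i.e. rho_reg = (direct sum over all irreducibles V_i) d_i V_i. The irreducible dimensions for D_11 are 1, 1, 2, 2, 2, 2, 2: 2 irreducibles of dimension 1, each with multiplicity 1; 5 irreducibles of dimension 2, each with multiplicity 2. Total dimension 2*1*1 + 5*2*2 = 22 = |G|.

Reasoning: General theorem: in the regular representation of a finite group G, each irreducible appears with multiplicity equal to its dimension. Check: dim(rho_reg) = sum d_i^2 = 1 + 1 + 4 + 4 + 4 + 4 + 4 = 22 = |G|.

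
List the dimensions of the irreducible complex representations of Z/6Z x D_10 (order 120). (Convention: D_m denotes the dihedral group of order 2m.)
Dimensions: 1, 1, 1, 1, 1, 1, 1, 1, 1, 1, 1, 1, 1, 1, 1, 1, 1, 1, 1, 1, 1, 1, 1, 1, 2, 2, 2, 2, 2, 2, 2, 2, 2, 2, 2, 2, 2, 2, 2, 2, 2, 2, 2, 2, 2, 2, 2, 2

Justification: There are 48 irreducibles (= number of conjugacy classes). Their dimensions d_i satisfy sum d_i^2 = |G| = 120: 1 + 1 + 1 + 1 + 1 + 1 + 1 + 1 + 1 + 1 + 1 + 1 + 1 + 1 + 1 + 1 + 1 + 1 + 1 + 1 + 1 + 1 + 1 + 1 + 4 + 4 + 4 + 4 + 4 + 4 + 4 + 4 + 4 + 4 + 4 + 4 + 4 + 4 + 4 + 4 + 4 + 4 + 4 + 4 + 4 + 4 + 4 + 4 = 120. (For the product with Z/6Z: each of the 6 1-dim characters of Z/6Z tensors with each irrep of D_10, giving 6 copies of each D_10-dimension.)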